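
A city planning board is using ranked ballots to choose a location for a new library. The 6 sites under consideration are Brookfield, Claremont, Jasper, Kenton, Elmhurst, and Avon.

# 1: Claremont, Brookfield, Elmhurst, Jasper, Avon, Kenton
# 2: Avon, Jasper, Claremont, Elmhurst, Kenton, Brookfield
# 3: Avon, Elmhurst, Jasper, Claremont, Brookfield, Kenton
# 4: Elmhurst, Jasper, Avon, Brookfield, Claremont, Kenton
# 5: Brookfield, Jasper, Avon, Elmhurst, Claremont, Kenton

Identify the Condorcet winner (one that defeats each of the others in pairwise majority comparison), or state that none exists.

Head-to-head results (5 voters total):
Brookfield vs Claremont: Claremont wins 3–2.
Brookfield vs Jasper: Jasper wins 3–2.
Brookfield vs Kenton: Brookfield wins 4–1.
Brookfield vs Elmhurst: Elmhurst wins 3–2.
Brookfield vs Avon: Avon wins 3–2.
Claremont vs Jasper: Jasper wins 4–1.
Claremont vs Kenton: Claremont wins 5–0.
Claremont vs Elmhurst: Elmhurst wins 3–2.
Claremont vs Avon: Avon wins 4–1.
Jasper vs Kenton: Jasper wins 5–0.
Jasper vs Elmhurst: Elmhurst wins 3–2.
Jasper vs Avon: Jasper wins 3–2.
Kenton vs Elmhurst: Elmhurst wins 5–0.
Kenton vs Avon: Avon wins 5–0.
Elmhurst vs Avon: Avon wins 3–2.
No candidate beats all others: Jasper beats Avon beats Elmhurst beats Jasper, a majority cycle.

None — there is no Condorcet winner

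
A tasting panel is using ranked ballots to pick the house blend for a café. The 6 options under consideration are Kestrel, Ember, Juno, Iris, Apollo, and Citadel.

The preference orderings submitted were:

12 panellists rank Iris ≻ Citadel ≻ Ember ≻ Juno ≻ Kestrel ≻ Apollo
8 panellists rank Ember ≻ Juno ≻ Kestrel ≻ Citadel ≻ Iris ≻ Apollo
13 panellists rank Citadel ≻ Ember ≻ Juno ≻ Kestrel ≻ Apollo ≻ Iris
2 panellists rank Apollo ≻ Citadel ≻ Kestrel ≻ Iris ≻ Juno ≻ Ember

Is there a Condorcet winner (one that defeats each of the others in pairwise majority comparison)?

Head-to-head results (35 voters total):
Kestrel vs Ember: Ember wins 33–2.
Kestrel vs Juno: Juno wins 33–2.
Kestrel vs Iris: Kestrel wins 23–12.
Kestrel vs Apollo: Kestrel wins 33–2.
Kestrel vs Citadel: Citadel wins 27–8.
Ember vs Juno: Ember wins 33–2.
Ember vs Iris: Ember wins 21–14.
Ember vs Apollo: Ember wins 33–2.
Ember vs Citadel: Citadel wins 27–8.
Juno vs Iris: Juno wins 21–14.
Juno vs Apollo: Juno wins 33–2.
Juno vs Citadel: Citadel wins 27–8.
Iris vs Apollo: Iris wins 20–15.
Iris vs Citadel: Citadel wins 23–12.
Apollo vs Citadel: Citadel wins 33–2.
Citadel beats each rival — Kestrel (27–8), Ember (27–8), Juno (27–8), Iris (23–12), Apollo (33–2) — so Citadel is the Condorcet winner.

Yes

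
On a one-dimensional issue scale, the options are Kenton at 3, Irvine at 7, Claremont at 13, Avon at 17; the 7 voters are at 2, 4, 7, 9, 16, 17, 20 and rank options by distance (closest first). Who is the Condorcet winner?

With single-peaked preferences on a line, the Condorcet winner is the candidate closest to the median voter.
The median voter (position 9) is closest to Irvine at 7.
Check: Irvine vs Kenton — voters closer to Irvine: 5 of 7.

Irvine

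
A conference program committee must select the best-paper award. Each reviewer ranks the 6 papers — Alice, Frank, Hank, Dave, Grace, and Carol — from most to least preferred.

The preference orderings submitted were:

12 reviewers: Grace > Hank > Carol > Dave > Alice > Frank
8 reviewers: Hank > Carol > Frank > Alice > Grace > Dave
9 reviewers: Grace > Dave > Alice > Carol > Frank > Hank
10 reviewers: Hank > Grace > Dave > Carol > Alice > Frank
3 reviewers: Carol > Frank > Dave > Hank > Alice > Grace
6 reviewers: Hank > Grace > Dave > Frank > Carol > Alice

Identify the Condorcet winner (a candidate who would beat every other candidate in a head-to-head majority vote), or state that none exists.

Head-to-head results (48 voters total):
Alice vs Frank: Alice wins 31–17.
Alice vs Hank: Hank wins 39–9.
Alice vs Dave: Dave wins 40–8.
Alice vs Grace: Grace wins 37–11.
Alice vs Carol: Carol wins 39–9.
Frank vs Hank: Hank wins 36–12.
Frank vs Dave: Dave wins 37–11.
Frank vs Grace: Grace wins 37–11.
Frank vs Carol: Carol wins 42–6.
Hank vs Dave: Hank wins 36–12.
Hank vs Grace: Hank wins 27–21.
Hank vs Carol: Hank wins 36–12.
Dave vs Grace: Grace wins 45–3.
Dave vs Carol: Dave wins 25–23.
Grace vs Carol: Grace wins 37–11.
Hank beats each rival — Alice (39–9), Frank (36–12), Dave (36–12), Grace (27–21), Carol (36–12) — so Hank is the Condorcet winner.

Hank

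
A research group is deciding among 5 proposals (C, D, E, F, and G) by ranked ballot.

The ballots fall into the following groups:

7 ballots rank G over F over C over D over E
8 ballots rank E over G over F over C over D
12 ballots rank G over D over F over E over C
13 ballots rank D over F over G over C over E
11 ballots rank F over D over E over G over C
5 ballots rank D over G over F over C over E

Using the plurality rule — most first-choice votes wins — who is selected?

G

First-place vote totals:
  C: 0
  D: 18
  E: 8
  F: 11
  G: 19
G has the most first-place votes.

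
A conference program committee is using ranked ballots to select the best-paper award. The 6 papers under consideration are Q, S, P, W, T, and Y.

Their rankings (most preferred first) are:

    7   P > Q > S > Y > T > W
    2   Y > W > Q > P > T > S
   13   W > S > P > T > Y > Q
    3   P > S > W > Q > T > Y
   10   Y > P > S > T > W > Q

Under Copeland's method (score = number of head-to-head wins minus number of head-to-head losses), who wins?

P

Pairwise results:
  Q vs S: S wins 26–9.
  Q vs P: P wins 33–2.
  Q vs W: W wins 28–7.
  Q vs T: T wins 23–12.
  Q vs Y: Y wins 25–10.
  S vs P: P wins 22–13.
  S vs W: S wins 20–15.
  S vs T: S wins 33–2.
  S vs Y: S wins 23–12.
  P vs W: P wins 20–15.
  P vs T: P wins 35–0.
  P vs Y: P wins 23–12.
  W vs T: W wins 18–17.
  W vs Y: Y wins 19–16.
  T vs Y: Y wins 19–16.
Copeland scores (wins − losses):
  Q: 0 − 5 = -5
  S: 4 − 1 = 3
  P: 5 − 0 = 5
  W: 2 − 3 = -1
  T: 1 − 4 = -3
  Y: 3 − 2 = 1
P has the best Copeland score.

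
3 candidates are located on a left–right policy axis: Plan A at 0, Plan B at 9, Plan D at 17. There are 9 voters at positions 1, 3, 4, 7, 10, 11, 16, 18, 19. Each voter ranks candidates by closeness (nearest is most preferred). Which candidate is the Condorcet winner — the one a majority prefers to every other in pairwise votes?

With single-peaked preferences on a line, the Condorcet winner is the candidate closest to the median voter.
The median voter (position 10) is closest to Plan B at 9.
Check: Plan B vs Plan D — voters closer to Plan B: 6 of 9.

Plan B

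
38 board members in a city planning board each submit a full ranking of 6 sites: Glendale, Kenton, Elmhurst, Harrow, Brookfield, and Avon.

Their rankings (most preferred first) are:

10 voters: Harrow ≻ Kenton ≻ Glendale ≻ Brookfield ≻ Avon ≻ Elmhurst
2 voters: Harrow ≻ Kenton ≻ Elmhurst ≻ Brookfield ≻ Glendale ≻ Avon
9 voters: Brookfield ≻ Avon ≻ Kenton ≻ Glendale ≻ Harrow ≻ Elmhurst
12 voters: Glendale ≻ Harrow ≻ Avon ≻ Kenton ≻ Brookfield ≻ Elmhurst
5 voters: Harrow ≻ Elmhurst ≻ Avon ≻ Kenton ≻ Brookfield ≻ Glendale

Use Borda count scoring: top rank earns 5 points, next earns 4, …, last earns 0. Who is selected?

Borda scores:
  Glendale: 10·3 + 2·1 + 9·2 + 12·5 + 5·0 = 110
  Kenton: 10·4 + 2·4 + 9·3 + 12·2 + 5·2 = 109
  Elmhurst: 10·0 + 2·3 + 9·0 + 12·0 + 5·4 = 26
  Harrow: 10·5 + 2·5 + 9·1 + 12·4 + 5·5 = 142
  Brookfield: 10·2 + 2·2 + 9·5 + 12·1 + 5·1 = 86
  Avon: 10·1 + 2·0 + 9·4 + 12·3 + 5·3 = 97
Harrow has the highest total.

Harrow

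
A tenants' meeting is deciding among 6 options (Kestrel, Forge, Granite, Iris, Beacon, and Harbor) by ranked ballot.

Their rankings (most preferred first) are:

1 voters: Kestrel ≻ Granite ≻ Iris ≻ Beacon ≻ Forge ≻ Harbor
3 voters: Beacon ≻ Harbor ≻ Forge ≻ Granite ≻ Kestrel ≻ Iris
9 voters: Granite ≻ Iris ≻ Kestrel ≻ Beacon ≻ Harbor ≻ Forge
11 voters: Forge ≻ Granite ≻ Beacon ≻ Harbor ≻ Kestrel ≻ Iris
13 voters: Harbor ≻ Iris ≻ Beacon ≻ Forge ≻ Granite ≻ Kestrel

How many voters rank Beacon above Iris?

14

Ballots ranking Beacon above Iris: 3+11 = 14.
Ballots ranking Iris above Beacon: 1+9+13 = 23.
So 14 of 37 voters prefer Beacon to Iris.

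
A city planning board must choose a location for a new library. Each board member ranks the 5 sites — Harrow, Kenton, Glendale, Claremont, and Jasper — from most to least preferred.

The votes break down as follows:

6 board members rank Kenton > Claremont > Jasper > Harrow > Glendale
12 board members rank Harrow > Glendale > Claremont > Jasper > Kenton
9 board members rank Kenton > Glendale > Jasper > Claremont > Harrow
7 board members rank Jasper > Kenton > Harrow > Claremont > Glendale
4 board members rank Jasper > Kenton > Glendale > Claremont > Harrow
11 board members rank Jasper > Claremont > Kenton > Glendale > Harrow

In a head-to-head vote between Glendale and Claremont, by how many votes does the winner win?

1

Ballots ranking Glendale above Claremont: 12+9+4 = 25.
Ballots ranking Claremont above Glendale: 6+7+11 = 24.
Glendale wins 25–24, a margin of 1.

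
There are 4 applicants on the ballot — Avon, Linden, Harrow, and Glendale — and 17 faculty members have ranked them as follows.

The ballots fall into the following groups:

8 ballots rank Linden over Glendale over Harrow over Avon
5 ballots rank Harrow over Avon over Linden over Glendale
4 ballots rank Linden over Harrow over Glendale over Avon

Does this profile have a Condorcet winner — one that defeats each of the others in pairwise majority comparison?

Head-to-head results (17 voters total):
Avon vs Linden: Linden wins 12–5.
Avon vs Harrow: Harrow wins 17–0.
Avon vs Glendale: Glendale wins 12–5.
Linden vs Harrow: Linden wins 12–5.
Linden vs Glendale: Linden wins 17–0.
Harrow vs Glendale: Harrow wins 9–8.
Linden beats each rival — Avon (12–5), Harrow (12–5), Glendale (17–0) — so Linden is the Condorcet winner.

Yes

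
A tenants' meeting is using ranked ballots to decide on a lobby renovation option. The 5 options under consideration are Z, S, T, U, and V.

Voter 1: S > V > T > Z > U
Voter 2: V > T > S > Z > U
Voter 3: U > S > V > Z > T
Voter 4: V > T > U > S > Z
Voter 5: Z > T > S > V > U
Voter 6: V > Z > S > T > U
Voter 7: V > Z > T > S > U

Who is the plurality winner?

First-place vote totals:
  Z: 1
  S: 1
  T: 0
  U: 1
  V: 4
V has the most first-place votes.

V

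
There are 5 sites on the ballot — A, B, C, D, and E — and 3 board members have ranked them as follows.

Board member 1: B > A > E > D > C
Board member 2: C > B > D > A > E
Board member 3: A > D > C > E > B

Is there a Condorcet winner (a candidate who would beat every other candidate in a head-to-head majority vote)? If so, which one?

None — there is no Condorcet winner

Head-to-head results (3 voters total):
A vs B: B wins 2–1.
A vs C: A wins 2–1.
A vs D: A wins 2–1.
A vs E: A wins 3–0.
B vs C: C wins 2–1.
B vs D: B wins 2–1.
B vs E: B wins 2–1.
C vs D: D wins 2–1.
C vs E: C wins 2–1.
D vs E: D wins 2–1.
No candidate beats all others: A beats C beats B beats A, a majority cycle.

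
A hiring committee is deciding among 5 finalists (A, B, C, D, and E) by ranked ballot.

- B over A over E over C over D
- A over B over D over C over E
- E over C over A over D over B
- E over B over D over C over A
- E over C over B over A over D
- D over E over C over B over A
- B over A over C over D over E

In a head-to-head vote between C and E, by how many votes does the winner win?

Ballots ranking C above E: 2.
Ballots ranking E above C: 5.
E wins 5–2, a margin of 3.

3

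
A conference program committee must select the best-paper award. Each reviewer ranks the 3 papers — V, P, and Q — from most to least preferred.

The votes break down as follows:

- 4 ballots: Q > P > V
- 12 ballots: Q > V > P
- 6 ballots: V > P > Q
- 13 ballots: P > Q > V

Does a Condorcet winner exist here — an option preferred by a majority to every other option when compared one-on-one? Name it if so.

No Condorcet winner

Head-to-head results (35 voters total):
V vs P: V wins 18–17.
V vs Q: Q wins 29–6.
P vs Q: P wins 19–16.
No candidate beats all others: V beats P beats Q beats V, a majority cycle.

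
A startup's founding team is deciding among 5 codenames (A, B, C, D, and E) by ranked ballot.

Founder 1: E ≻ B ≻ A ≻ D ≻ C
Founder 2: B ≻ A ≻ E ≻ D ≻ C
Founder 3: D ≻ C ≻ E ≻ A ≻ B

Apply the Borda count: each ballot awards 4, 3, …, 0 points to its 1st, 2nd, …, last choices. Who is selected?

E

Borda scores:
  A: 2 + 3 + 1 = 6
  B: 3 + 4 + 0 = 7
  C: 0 + 0 + 3 = 3
  D: 1 + 1 + 4 = 6
  E: 4 + 2 + 2 = 8
E has the highest total.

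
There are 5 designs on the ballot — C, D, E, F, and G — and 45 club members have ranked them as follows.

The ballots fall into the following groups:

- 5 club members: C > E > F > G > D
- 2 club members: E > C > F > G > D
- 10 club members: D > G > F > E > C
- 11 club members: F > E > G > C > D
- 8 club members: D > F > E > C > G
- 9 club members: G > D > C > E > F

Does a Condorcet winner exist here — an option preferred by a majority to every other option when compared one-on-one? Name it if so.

Head-to-head results (45 voters total):
C vs D: D wins 27–18.
C vs E: E wins 31–14.
C vs F: F wins 29–16.
C vs G: G wins 30–15.
D vs E: D wins 27–18.
D vs F: D wins 27–18.
D vs G: G wins 27–18.
E vs F: F wins 29–16.
E vs G: E wins 26–19.
F vs G: F wins 26–19.
No candidate beats all others: D beats E beats G beats D, a majority cycle.

No Condorcet winner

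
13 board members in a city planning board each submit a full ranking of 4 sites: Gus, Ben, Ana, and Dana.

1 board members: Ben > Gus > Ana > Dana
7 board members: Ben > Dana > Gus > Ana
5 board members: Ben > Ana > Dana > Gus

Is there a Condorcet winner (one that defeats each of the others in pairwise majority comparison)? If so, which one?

Head-to-head results (13 voters total):
Gus vs Ben: Ben wins 13–0.
Gus vs Ana: Gus wins 8–5.
Gus vs Dana: Dana wins 12–1.
Ben vs Ana: Ben wins 13–0.
Ben vs Dana: Ben wins 13–0.
Ana vs Dana: Dana wins 7–6.
Ben beats each rival — Gus (13–0), Ana (13–0), Dana (13–0) — so Ben is the Condorcet winner.

Ben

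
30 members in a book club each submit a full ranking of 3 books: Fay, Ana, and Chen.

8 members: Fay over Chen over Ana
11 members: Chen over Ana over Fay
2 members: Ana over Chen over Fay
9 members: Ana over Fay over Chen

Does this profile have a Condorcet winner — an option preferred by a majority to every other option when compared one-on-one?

Head-to-head results (30 voters total):
Fay vs Ana: Ana wins 22–8.
Fay vs Chen: Fay wins 17–13.
Ana vs Chen: Chen wins 19–11.
No candidate beats all others: Fay beats Chen beats Ana beats Fay, a majority cycle.

No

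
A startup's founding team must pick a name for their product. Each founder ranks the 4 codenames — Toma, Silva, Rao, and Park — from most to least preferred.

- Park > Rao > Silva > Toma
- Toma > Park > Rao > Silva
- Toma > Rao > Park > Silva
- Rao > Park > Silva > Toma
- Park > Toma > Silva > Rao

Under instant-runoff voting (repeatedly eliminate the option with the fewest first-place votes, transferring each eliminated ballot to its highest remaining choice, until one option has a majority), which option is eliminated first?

Silva

Round 1: Toma 2, Park 2, Rao 1, Silva 0. Silva has the fewest and is eliminated.
Round 2: Toma 2, Park 2, Rao 1. Rao has the fewest and is eliminated.
Round 3: Park 3, Toma 2. Park has a majority.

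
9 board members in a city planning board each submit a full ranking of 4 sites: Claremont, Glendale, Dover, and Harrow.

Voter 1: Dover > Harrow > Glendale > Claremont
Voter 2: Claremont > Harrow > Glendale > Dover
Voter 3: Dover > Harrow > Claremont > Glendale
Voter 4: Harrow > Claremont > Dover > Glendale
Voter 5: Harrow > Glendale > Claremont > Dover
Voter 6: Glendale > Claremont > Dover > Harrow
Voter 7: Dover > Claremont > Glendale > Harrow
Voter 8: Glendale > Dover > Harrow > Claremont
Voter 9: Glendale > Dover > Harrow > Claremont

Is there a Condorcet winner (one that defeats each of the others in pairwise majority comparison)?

No

Head-to-head results (9 voters total):
Claremont vs Glendale: Glendale wins 5–4.
Claremont vs Dover: Dover wins 5–4.
Claremont vs Harrow: Harrow wins 6–3.
Glendale vs Dover: Glendale wins 5–4.
Glendale vs Harrow: Harrow wins 5–4.
Dover vs Harrow: Dover wins 6–3.
No candidate beats all others: Glendale beats Dover beats Harrow beats Glendale, a majority cycle.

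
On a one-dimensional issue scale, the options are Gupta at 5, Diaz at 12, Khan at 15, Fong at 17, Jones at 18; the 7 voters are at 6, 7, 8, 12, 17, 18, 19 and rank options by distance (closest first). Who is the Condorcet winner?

With single-peaked preferences on a line, the Condorcet winner is the candidate closest to the median voter.
The median voter (position 12) is closest to Diaz at 12.
Check: Diaz vs Gupta — voters closer to Diaz: 4 of 7.

Diaz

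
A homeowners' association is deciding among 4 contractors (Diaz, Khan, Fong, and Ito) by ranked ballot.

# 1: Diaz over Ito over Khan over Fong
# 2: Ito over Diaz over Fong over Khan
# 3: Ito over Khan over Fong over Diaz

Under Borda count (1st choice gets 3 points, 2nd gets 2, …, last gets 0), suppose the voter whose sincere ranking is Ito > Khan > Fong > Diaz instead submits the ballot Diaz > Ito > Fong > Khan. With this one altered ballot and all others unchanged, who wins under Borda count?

Diaz

Borda totals with the altered ballot: Diaz 8, Khan 1, Fong 2, Ito 7.
The switch changes the winner from Ito to Diaz.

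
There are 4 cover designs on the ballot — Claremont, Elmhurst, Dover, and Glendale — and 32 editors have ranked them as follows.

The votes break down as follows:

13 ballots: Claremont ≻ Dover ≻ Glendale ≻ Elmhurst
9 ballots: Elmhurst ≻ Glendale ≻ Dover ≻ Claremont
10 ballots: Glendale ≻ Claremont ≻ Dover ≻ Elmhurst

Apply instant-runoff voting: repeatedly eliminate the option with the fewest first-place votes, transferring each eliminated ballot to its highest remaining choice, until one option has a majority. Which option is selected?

Round 1: Claremont 13, Glendale 10, Elmhurst 9, Dover 0. Dover has the fewest and is eliminated.
Round 2: Claremont 13, Glendale 10, Elmhurst 9. Elmhurst has the fewest and is eliminated.
Round 3: Glendale 19, Claremont 13. Glendale has a majority.

Glendale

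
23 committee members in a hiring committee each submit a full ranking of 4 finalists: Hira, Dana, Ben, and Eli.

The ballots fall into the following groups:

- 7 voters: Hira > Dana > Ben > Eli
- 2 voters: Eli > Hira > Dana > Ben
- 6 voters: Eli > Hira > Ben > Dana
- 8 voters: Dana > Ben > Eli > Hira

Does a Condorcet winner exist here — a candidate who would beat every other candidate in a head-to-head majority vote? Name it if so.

There is no Condorcet winner

Head-to-head results (23 voters total):
Hira vs Dana: Hira wins 15–8.
Hira vs Ben: Hira wins 15–8.
Hira vs Eli: Eli wins 16–7.
Dana vs Ben: Dana wins 17–6.
Dana vs Eli: Dana wins 15–8.
Ben vs Eli: Ben wins 15–8.
No candidate beats all others: Hira beats Dana beats Eli beats Hira, a majority cycle.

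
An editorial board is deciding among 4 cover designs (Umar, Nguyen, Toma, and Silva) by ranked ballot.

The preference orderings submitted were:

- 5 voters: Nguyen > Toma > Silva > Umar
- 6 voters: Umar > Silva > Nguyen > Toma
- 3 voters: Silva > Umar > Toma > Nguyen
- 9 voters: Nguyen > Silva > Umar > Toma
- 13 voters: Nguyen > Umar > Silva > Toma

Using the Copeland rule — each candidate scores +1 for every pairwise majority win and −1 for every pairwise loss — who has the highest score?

Nguyen

Pairwise results:
  Umar vs Nguyen: Nguyen wins 27–9.
  Umar vs Toma: Umar wins 31–5.
  Umar vs Silva: Umar wins 19–17.
  Nguyen vs Toma: Nguyen wins 33–3.
  Nguyen vs Silva: Nguyen wins 27–9.
  Toma vs Silva: Silva wins 31–5.
Copeland scores (wins − losses):
  Umar: 2 − 1 = 1
  Nguyen: 3 − 0 = 3
  Toma: 0 − 3 = -3
  Silva: 1 − 2 = -1
Nguyen has the best Copeland score.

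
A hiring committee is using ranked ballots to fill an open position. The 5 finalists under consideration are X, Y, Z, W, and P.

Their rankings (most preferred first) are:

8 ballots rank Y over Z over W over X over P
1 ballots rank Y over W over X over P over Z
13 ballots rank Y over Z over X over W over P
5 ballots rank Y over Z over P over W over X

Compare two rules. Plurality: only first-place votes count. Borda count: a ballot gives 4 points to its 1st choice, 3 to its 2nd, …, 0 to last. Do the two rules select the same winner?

Plurality first-place counts: X 0, Y 27, Z 0, W 0, P 0 → Y.
Borda totals: X 36, Y 108, Z 78, W 37, P 11 → Y.
The two rules agree on Y.

Yes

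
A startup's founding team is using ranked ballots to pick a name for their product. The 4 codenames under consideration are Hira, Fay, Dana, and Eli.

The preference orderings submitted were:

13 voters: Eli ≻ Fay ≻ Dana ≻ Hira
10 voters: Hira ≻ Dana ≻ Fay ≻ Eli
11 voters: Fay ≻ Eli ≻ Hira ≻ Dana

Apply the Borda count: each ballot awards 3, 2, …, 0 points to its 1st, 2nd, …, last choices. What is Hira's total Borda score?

Borda scores:
  Hira: 13·0 + 10·3 + 11·1 = 41
  Fay: 13·2 + 10·1 + 11·3 = 69
  Dana: 13·1 + 10·2 + 11·0 = 33
  Eli: 13·3 + 10·0 + 11·2 = 61

41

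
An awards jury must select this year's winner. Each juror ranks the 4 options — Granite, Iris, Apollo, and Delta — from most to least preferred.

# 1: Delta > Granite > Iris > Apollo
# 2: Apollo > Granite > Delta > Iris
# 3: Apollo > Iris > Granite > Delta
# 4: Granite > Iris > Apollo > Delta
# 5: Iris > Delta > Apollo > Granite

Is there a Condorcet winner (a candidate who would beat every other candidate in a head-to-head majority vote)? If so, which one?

No Condorcet winner

Head-to-head results (5 voters total):
Granite vs Iris: Granite wins 3–2.
Granite vs Apollo: Apollo wins 3–2.
Granite vs Delta: Granite wins 3–2.
Iris vs Apollo: Iris wins 3–2.
Iris vs Delta: Iris wins 3–2.
Apollo vs Delta: Apollo wins 3–2.
No candidate beats all others: Granite beats Iris beats Apollo beats Granite, a majority cycle.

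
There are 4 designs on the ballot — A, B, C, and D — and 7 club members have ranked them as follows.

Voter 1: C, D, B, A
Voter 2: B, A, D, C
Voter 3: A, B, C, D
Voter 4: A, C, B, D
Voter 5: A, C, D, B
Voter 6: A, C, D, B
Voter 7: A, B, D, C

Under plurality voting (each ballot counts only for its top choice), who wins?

A

First-place vote totals:
  A: 5
  B: 1
  C: 1
  D: 0
A has the most first-place votes.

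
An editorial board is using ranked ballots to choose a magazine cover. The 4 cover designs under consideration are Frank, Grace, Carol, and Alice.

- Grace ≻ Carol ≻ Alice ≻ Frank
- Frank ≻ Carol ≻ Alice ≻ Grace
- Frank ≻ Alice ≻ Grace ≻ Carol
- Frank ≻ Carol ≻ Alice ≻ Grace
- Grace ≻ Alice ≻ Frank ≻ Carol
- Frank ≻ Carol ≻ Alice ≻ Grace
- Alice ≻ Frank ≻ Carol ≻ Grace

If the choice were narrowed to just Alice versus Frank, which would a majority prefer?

Frank

Ballots ranking Alice above Frank: 3.
Ballots ranking Frank above Alice: 4.
Frank wins the head-to-head, 4–3.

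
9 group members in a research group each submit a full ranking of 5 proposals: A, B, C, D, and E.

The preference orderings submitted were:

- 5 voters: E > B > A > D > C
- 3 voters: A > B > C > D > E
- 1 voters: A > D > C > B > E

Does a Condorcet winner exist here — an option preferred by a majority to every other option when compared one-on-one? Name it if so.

E

Head-to-head results (9 voters total):
A vs B: B wins 5–4.
A vs C: A wins 9–0.
A vs D: A wins 9–0.
A vs E: E wins 5–4.
B vs C: B wins 8–1.
B vs D: B wins 8–1.
B vs E: E wins 5–4.
C vs D: D wins 6–3.
C vs E: E wins 5–4.
D vs E: E wins 5–4.
E beats each rival — A (5–4), B (5–4), C (5–4), D (5–4) — so E is the Condorcet winner.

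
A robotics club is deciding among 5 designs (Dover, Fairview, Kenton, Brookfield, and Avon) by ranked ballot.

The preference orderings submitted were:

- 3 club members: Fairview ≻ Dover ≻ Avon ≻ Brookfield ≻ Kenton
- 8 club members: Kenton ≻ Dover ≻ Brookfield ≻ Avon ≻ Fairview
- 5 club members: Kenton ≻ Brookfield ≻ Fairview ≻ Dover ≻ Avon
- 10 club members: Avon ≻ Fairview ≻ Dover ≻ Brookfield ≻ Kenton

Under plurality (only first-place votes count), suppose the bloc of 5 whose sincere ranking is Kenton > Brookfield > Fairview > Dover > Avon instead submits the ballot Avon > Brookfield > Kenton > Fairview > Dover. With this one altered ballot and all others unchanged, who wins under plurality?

Avon

First-place totals with the altered ballot: Dover 0, Fairview 3, Kenton 8, Brookfield 0, Avon 15.
The switch changes the winner from Kenton to Avon.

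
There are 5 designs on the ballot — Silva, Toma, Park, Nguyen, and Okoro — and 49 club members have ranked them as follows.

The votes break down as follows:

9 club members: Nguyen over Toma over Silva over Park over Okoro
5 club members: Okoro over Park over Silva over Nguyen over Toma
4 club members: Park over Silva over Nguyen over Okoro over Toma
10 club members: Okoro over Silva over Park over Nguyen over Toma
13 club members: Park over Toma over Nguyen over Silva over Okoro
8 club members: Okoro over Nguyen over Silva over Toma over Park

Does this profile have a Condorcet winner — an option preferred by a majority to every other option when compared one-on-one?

No

Head-to-head results (49 voters total):
Silva vs Toma: Silva wins 27–22.
Silva vs Park: Silva wins 27–22.
Silva vs Nguyen: Nguyen wins 30–19.
Silva vs Okoro: Silva wins 26–23.
Toma vs Park: Park wins 32–17.
Toma vs Nguyen: Nguyen wins 36–13.
Toma vs Okoro: Okoro wins 27–22.
Park vs Nguyen: Park wins 32–17.
Park vs Okoro: Park wins 26–23.
Nguyen vs Okoro: Nguyen wins 26–23.
No candidate beats all others: Silva beats Park beats Nguyen beats Silva, a majority cycle.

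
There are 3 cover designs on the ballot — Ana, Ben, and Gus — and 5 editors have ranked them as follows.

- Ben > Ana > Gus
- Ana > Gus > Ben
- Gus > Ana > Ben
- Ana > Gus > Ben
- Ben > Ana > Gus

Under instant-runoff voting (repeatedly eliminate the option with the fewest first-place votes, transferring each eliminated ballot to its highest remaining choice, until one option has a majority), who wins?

Ana

Round 1: Ana 2, Ben 2, Gus 1. Gus has the fewest and is eliminated.
Round 2: Ana 3, Ben 2. Ana has a majority.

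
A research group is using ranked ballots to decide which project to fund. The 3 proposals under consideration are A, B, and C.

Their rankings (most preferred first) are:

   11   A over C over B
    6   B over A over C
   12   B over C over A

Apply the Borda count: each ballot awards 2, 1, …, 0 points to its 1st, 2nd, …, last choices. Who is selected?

Borda scores:
  A: 11·2 + 6·1 + 12·0 = 28
  B: 11·0 + 6·2 + 12·2 = 36
  C: 11·1 + 6·0 + 12·1 = 23
B has the highest total.

B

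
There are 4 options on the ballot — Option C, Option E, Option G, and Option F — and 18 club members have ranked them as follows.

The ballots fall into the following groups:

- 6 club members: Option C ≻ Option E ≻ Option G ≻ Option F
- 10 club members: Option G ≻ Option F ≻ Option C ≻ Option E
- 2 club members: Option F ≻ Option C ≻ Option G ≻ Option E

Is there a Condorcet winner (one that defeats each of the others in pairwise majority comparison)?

Yes

Head-to-head results (18 voters total):
Option C vs Option E: Option C wins 18–0.
Option C vs Option G: Option G wins 10–8.
Option C vs Option F: Option F wins 12–6.
Option E vs Option G: Option G wins 12–6.
Option E vs Option F: Option F wins 12–6.
Option G vs Option F: Option G wins 16–2.
Option G beats each rival — Option C (10–8), Option E (12–6), Option F (16–2) — so Option G is the Condorcet winner.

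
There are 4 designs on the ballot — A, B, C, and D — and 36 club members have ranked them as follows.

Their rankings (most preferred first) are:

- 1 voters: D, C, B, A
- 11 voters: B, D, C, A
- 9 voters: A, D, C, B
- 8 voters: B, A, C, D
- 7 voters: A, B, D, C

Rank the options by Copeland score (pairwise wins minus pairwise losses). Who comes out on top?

Pairwise results:
  A vs B: B wins 20–16.
  A vs C: A wins 24–12.
  A vs D: A wins 24–12.
  B vs C: B wins 26–10.
  B vs D: B wins 26–10.
  C vs D: D wins 28–8.
Copeland scores (wins − losses):
  A: 2 − 1 = 1
  B: 3 − 0 = 3
  C: 0 − 3 = -3
  D: 1 − 2 = -1
B has the best Copeland score.

B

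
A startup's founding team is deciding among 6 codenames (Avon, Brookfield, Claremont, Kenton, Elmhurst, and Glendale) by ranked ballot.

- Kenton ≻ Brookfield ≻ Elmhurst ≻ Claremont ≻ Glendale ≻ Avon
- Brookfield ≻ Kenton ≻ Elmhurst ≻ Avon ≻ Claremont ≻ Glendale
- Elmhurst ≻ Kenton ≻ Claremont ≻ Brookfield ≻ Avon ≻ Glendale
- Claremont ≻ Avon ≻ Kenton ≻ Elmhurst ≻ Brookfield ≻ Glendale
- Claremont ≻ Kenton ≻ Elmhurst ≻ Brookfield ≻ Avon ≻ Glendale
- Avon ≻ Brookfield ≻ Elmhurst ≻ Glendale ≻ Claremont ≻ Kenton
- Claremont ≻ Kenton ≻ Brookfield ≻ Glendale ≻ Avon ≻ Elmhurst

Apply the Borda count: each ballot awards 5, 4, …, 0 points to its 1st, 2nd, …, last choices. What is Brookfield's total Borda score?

Borda scores:
  Avon: 0 + 2 + 1 + 4 + 1 + 5 + 1 = 14
  Brookfield: 4 + 5 + 2 + 1 + 2 + 4 + 3 = 21
  Claremont: 2 + 1 + 3 + 5 + 5 + 1 + 5 = 22
  Kenton: 5 + 4 + 4 + 3 + 4 + 0 + 4 = 24
  Elmhurst: 3 + 3 + 5 + 2 + 3 + 3 + 0 = 19
  Glendale: 1 + 0 + 0 + 0 + 0 + 2 + 2 = 5

21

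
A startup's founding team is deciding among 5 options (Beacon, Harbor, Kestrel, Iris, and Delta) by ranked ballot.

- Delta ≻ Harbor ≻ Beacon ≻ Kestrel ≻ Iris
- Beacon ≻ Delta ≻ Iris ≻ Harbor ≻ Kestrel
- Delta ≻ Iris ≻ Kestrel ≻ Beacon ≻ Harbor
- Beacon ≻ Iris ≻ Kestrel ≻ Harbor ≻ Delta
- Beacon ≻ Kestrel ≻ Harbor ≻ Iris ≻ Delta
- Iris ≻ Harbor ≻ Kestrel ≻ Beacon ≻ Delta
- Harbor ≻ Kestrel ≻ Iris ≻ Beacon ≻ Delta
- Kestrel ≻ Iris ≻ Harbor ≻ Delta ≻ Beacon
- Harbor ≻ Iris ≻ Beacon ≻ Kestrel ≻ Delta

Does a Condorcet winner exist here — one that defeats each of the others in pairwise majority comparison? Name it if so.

Head-to-head results (9 voters total):
Beacon vs Harbor: Harbor wins 5–4.
Beacon vs Kestrel: Beacon wins 5–4.
Beacon vs Iris: Iris wins 5–4.
Beacon vs Delta: Beacon wins 6–3.
Harbor vs Kestrel: Harbor wins 5–4.
Harbor vs Iris: Iris wins 5–4.
Harbor vs Delta: Harbor wins 6–3.
Kestrel vs Iris: Iris wins 5–4.
Kestrel vs Delta: Kestrel wins 6–3.
Iris vs Delta: Iris wins 6–3.
Iris beats each rival — Beacon (5–4), Harbor (5–4), Kestrel (5–4), Delta (6–3) — so Iris is the Condorcet winner.

Iris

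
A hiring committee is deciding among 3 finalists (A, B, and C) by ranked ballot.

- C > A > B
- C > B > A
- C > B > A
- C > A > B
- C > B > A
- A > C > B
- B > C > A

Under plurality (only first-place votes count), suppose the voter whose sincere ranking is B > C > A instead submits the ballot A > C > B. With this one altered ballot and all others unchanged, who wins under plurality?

First-place totals with the altered ballot: A 2, B 0, C 5.
The winner is unchanged: still C.

C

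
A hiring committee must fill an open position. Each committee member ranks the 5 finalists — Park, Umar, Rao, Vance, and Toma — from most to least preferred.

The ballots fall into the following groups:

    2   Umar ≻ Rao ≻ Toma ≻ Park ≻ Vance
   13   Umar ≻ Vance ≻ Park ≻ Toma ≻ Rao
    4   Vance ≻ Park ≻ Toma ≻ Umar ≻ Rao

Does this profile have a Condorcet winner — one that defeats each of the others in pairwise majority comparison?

Yes

Head-to-head results (19 voters total):
Park vs Umar: Umar wins 15–4.
Park vs Rao: Park wins 17–2.
Park vs Vance: Vance wins 17–2.
Park vs Toma: Park wins 17–2.
Umar vs Rao: Umar wins 19–0.
Umar vs Vance: Umar wins 15–4.
Umar vs Toma: Umar wins 15–4.
Rao vs Vance: Vance wins 17–2.
Rao vs Toma: Toma wins 17–2.
Vance vs Toma: Vance wins 17–2.
Umar beats each rival — Park (15–4), Rao (19–0), Vance (15–4), Toma (15–4) — so Umar is the Condorcet winner.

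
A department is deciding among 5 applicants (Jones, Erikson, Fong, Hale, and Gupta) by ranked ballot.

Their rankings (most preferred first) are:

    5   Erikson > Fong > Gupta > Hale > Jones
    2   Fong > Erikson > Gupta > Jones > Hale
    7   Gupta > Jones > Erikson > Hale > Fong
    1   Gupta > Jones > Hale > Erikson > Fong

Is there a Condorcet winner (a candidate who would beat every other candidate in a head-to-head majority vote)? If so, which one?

Head-to-head results (15 voters total):
Jones vs Erikson: Jones wins 8–7.
Jones vs Fong: Jones wins 8–7.
Jones vs Hale: Jones wins 10–5.
Jones vs Gupta: Gupta wins 15–0.
Erikson vs Fong: Erikson wins 13–2.
Erikson vs Hale: Erikson wins 14–1.
Erikson vs Gupta: Gupta wins 8–7.
Fong vs Hale: Hale wins 8–7.
Fong vs Gupta: Gupta wins 8–7.
Hale vs Gupta: Gupta wins 15–0.
Gupta beats each rival — Jones (15–0), Erikson (8–7), Fong (8–7), Hale (15–0) — so Gupta is the Condorcet winner.

Gupta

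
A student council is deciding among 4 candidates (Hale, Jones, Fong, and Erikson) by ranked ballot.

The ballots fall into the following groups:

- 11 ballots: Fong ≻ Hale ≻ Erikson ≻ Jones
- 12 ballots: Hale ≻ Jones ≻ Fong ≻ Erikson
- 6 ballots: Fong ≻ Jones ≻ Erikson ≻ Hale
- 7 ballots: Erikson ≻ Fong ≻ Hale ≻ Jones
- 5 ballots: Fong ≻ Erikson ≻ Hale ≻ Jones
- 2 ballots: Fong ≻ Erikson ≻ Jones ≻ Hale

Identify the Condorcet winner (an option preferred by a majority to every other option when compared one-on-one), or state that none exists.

Fong

Head-to-head results (43 voters total):
Hale vs Jones: Hale wins 35–8.
Hale vs Fong: Fong wins 31–12.
Hale vs Erikson: Hale wins 23–20.
Jones vs Fong: Fong wins 31–12.
Jones vs Erikson: Erikson wins 25–18.
Fong vs Erikson: Fong wins 36–7.
Fong beats each rival — Hale (31–12), Jones (31–12), Erikson (36–7) — so Fong is the Condorcet winner.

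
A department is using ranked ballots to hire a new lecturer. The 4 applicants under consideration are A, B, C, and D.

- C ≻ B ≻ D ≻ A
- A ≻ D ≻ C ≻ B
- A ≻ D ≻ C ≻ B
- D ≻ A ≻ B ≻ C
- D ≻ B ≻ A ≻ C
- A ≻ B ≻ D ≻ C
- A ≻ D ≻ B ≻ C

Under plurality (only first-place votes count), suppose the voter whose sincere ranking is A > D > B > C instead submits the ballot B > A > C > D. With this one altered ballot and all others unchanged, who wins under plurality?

First-place totals with the altered ballot: A 3, B 1, C 1, D 2.
The winner is unchanged: still A.

A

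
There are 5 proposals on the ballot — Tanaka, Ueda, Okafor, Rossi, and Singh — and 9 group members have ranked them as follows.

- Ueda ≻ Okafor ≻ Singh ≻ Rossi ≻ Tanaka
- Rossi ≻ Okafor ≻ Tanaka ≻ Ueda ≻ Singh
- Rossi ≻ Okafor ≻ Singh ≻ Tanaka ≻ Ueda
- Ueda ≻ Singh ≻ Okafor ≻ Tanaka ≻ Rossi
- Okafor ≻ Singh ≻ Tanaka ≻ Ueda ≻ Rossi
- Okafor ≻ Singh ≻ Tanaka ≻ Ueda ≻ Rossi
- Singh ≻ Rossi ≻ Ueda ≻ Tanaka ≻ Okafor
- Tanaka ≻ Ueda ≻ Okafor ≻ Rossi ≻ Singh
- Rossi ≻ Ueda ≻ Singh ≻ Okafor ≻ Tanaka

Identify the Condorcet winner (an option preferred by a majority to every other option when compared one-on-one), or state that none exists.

Head-to-head results (9 voters total):
Tanaka vs Ueda: Tanaka wins 5–4.
Tanaka vs Okafor: Okafor wins 7–2.
Tanaka vs Rossi: Rossi wins 5–4.
Tanaka vs Singh: Singh wins 7–2.
Ueda vs Okafor: Ueda wins 5–4.
Ueda vs Rossi: Ueda wins 5–4.
Ueda vs Singh: Ueda wins 5–4.
Okafor vs Rossi: Okafor wins 5–4.
Okafor vs Singh: Okafor wins 6–3.
Rossi vs Singh: Singh wins 5–4.
No candidate beats all others: Tanaka beats Ueda beats Okafor beats Tanaka, a majority cycle.

None — there is no Condorcet winner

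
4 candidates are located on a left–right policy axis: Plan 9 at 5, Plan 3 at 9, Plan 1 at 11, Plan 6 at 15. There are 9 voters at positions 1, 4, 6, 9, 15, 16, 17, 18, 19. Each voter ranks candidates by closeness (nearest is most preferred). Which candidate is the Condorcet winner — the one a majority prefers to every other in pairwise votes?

Plan 6

With single-peaked preferences on a line, the Condorcet winner is the candidate closest to the median voter.
The median voter (position 15) is closest to Plan 6 at 15.
Check: Plan 6 vs Plan 3 — voters closer to Plan 6: 5 of 9.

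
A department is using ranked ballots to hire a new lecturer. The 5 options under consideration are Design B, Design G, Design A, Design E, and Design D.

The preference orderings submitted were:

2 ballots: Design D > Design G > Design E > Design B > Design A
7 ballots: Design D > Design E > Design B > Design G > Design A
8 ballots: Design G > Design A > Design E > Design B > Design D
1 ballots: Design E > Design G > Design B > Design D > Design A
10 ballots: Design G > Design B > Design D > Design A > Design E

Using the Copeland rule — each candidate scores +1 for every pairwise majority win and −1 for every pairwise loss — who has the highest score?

Design G

Pairwise results:
  Design B vs Design G: Design G wins 21–7.
  Design B vs Design A: Design B wins 20–8.
  Design B vs Design E: Design E wins 18–10.
  Design B vs Design D: Design B wins 19–9.
  Design G vs Design A: Design G wins 28–0.
  Design G vs Design E: Design G wins 20–8.
  Design G vs Design D: Design G wins 19–9.
  Design A vs Design E: Design A wins 18–10.
  Design A vs Design D: Design D wins 20–8.
  Design E vs Design D: Design D wins 19–9.
Copeland scores (wins − losses):
  Design B: 2 − 2 = 0
  Design G: 4 − 0 = 4
  Design A: 1 − 3 = -2
  Design E: 1 − 3 = -2
  Design D: 2 − 2 = 0
Design G has the best Copeland score.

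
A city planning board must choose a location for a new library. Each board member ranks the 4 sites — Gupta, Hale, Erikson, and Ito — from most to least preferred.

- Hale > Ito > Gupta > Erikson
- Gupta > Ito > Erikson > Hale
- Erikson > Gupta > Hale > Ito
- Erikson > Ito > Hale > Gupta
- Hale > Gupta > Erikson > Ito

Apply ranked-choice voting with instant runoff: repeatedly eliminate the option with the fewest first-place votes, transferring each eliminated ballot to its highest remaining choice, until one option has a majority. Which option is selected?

Round 1: Hale 2, Erikson 2, Gupta 1, Ito 0. Ito has the fewest and is eliminated.
Round 2: Hale 2, Erikson 2, Gupta 1. Gupta has the fewest and is eliminated.
Round 3: Erikson 3, Hale 2. Erikson has a majority.

Erikson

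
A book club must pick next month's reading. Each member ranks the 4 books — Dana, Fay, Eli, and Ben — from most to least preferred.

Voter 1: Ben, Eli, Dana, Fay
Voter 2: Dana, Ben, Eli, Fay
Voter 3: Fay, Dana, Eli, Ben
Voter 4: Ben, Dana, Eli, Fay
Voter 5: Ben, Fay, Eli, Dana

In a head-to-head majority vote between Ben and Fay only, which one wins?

Ballots ranking Ben above Fay: 4.
Ballots ranking Fay above Ben: 1.
Ben wins the head-to-head, 4–1.

Ben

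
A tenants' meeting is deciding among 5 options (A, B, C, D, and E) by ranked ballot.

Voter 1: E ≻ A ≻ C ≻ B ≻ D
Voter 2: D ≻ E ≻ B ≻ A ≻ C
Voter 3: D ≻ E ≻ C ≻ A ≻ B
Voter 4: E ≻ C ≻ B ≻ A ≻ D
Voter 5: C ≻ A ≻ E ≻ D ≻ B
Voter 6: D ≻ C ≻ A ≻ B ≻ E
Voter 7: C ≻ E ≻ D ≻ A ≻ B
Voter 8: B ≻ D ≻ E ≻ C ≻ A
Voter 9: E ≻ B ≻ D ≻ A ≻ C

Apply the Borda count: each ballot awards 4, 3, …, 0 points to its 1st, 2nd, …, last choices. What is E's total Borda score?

Borda scores:
  A: 3 + 1 + 1 + 1 + 3 + 2 + 1 + 0 + 1 = 13
  B: 1 + 2 + 0 + 2 + 0 + 1 + 0 + 4 + 3 = 13
  C: 2 + 0 + 2 + 3 + 4 + 3 + 4 + 1 + 0 = 19
  D: 0 + 4 + 4 + 0 + 1 + 4 + 2 + 3 + 2 = 20
  E: 4 + 3 + 3 + 4 + 2 + 0 + 3 + 2 + 4 = 25

25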